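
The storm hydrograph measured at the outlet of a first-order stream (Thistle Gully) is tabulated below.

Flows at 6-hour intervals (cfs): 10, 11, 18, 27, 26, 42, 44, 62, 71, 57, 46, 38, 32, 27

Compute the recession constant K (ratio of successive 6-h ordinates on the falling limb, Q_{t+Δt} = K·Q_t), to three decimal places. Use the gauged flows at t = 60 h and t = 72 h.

Using the recession-limb readings at t = 60 h and t = 72 h: Q falls from 46 to 32 cfs over 2 intervals.
K = (Q₂/Q₁)^(1/2) = (32/46)^(1/2) = 0.834.

K ≈ 0.834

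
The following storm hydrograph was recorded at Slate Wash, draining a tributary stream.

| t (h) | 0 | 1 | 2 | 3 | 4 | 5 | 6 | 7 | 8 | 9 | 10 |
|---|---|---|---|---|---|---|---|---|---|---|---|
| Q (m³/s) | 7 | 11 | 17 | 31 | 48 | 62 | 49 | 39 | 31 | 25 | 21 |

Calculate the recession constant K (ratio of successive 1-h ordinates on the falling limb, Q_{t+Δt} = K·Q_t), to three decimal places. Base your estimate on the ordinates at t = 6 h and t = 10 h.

K ≈ 0.809

Using the recession-limb readings at t = 6 h and t = 10 h: Q falls from 49 to 21 m³/s over 4 intervals.
K = (Q₂/Q₁)^(1/4) = (21/49)^(1/4) = 0.809.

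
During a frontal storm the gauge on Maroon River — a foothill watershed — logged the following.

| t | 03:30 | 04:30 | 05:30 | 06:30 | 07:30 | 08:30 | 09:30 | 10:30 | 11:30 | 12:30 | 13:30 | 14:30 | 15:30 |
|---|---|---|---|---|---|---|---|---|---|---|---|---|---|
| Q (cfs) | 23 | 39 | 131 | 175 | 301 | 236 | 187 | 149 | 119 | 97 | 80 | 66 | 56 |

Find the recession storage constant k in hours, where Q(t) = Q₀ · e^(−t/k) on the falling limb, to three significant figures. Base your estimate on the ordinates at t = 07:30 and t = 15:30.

On the falling limb, Q drops from 301 to 56 cfs between t = 07:30 and t = 15:30 (Δt = 8 h).
k = −Δt / ln(Q₂/Q₁) = −8 / ln(56/301) = 4.76 h.

k ≈ 4.76 h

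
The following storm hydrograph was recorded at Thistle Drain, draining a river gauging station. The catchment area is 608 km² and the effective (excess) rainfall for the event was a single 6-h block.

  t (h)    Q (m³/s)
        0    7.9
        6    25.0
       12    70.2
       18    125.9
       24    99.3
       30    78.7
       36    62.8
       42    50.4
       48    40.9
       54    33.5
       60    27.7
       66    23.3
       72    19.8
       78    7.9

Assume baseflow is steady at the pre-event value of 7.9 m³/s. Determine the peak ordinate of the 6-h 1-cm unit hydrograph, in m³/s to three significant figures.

U_p ≈ 59.0 m³/s

Direct runoff: 0.0, 17.1, 62.3, 118.0, 91.4, 70.8, 54.9, 42.5, 33.0, 25.6, 19.8, 15.4, 11.9, 0.0 m³/s; ΣQ_DR = 562.7 m³/s, peak = 118.0 m³/s.
Runoff depth d = ΣQ_DR·Δt / A = 562.7 × 21600 / (608 km²) = 19.99 mm.
The 1-cm UH is the DRH scaled by (10 mm)/d, so U_p = 118.0 × 10/19.99 = 59.0 m³/s.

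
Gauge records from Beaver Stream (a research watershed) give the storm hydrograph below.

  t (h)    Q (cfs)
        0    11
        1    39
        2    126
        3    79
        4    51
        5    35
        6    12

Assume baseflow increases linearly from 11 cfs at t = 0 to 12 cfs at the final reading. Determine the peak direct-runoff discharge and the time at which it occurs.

Q_p = 114.67 cfs at t = 2 h

Subtracting baseflow gives direct-runoff ordinates: 0.00, 27.83, 114.67, 67.50, 39.33, 23.17, 0.00 cfs.
The maximum is 114.67 cfs, occurring at the reading for t = 2 h.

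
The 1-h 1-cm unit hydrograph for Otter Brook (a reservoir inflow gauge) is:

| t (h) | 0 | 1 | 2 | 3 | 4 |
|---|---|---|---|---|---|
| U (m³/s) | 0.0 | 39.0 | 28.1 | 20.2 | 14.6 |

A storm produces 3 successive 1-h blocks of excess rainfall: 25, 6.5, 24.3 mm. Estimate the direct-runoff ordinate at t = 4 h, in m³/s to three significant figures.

By discrete convolution, Q_j = Σ (P_i / 10 mm) · U_{j−i}.
At t = 4 h (j=4): Q = (25/10)·14.6 + (6.5/10)·20.2 + (24.3/10)·28.1 = 118 m³/s.

Q ≈ 118 m³/s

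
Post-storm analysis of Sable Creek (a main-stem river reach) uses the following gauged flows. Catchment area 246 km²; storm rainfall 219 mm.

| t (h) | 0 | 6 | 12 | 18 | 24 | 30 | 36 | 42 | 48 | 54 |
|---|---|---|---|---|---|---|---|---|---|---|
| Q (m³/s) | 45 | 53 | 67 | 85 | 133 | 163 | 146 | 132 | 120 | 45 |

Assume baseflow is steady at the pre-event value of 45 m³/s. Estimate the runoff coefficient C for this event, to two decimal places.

ΣQ_DR = 539.0 m³/s; V = ΣQ_DR·Δt = 1.164 × 10^7 m³.
Runoff depth d = V / A = 47.33 mm.
C = d / P = 47.33 / 219 = 0.22.

C ≈ 0.22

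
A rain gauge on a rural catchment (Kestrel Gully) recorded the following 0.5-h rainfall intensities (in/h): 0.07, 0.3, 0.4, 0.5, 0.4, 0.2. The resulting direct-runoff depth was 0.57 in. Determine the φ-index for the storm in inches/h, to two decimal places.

φ ≈ 0.13 in/h

Only the 5 blocks with intensity above φ contribute runoff: 0.3, 0.4, 0.5, 0.4, 0.2 in/h.
Σ(I−φ)·Δt = d  ⇒  (0.3+0.4+0.5+0.4+0.2 − 5φ)·0.5 = 0.57
φ = (1.800 − 0.57/0.5) / 5 = 0.13 in/h.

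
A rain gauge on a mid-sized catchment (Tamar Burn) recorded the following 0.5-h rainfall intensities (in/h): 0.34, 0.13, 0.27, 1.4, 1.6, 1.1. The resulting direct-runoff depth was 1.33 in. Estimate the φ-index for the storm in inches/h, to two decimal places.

Only the 3 blocks with intensity above φ contribute runoff: 1.4, 1.6, 1.1 in/h.
Σ(I−φ)·Δt = d  ⇒  (1.4+1.6+1.1 − 3φ)·0.5 = 1.33
φ = (4.100 − 1.33/0.5) / 3 = 0.48 in/h.

φ ≈ 0.48 in/h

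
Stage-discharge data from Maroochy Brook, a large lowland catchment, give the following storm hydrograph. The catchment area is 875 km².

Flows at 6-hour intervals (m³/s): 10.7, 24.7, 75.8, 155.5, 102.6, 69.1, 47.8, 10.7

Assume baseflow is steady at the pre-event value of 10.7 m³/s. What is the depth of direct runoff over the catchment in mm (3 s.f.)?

Direct runoff: 0.0, 14.0, 65.1, 144.8, 91.9, 58.4, 37.1, 0.0 m³/s; ΣQ_DR = 411.3 m³/s.
V = ΣQ_DR · Δt = 411.3 × 21600 s = 8.884 × 10^6 m³.
Over A = 875 km², depth = V / A = 10.2 mm.

d ≈ 10.2 mm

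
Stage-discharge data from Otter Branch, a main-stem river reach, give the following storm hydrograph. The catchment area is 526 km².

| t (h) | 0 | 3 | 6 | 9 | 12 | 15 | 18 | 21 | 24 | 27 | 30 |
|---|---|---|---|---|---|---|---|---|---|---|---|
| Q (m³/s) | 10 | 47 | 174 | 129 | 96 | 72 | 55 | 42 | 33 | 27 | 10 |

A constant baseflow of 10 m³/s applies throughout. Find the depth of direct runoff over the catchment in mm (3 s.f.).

d ≈ 12.0 mm

Direct runoff: 0.0, 37.0, 164.0, 119.0, 86.0, 62.0, 45.0, 32.0, 23.0, 17.0, 0.0 m³/s; ΣQ_DR = 585.0 m³/s.
V = ΣQ_DR · Δt = 585.0 × 10800 s = 6.318 × 10^6 m³.
Over A = 526 km², depth = V / A = 12.0 mm.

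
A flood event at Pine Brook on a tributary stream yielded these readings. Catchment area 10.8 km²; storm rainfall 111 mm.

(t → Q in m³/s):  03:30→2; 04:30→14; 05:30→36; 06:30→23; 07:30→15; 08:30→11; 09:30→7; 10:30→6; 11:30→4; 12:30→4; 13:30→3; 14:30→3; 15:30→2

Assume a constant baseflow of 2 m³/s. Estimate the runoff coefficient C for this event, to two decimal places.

ΣQ_DR = 104.0 m³/s; V = ΣQ_DR·Δt = 3.744 × 10^5 m³.
Runoff depth d = V / A = 34.67 mm.
C = d / P = 34.67 / 111 = 0.31.

C ≈ 0.31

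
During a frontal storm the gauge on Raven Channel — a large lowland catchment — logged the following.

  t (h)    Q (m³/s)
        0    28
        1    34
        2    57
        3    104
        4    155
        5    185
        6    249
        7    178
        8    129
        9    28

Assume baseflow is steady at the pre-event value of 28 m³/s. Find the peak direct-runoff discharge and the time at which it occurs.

Subtracting baseflow gives direct-runoff ordinates: 0.0, 6.0, 29.0, 76.0, 127.0, 157.0, 221.0, 150.0, 101.0, 0.0 m³/s.
The maximum is 221.0 m³/s, occurring at the reading for t = 6 h.

Q_p = 221.0 m³/s at t = 6 h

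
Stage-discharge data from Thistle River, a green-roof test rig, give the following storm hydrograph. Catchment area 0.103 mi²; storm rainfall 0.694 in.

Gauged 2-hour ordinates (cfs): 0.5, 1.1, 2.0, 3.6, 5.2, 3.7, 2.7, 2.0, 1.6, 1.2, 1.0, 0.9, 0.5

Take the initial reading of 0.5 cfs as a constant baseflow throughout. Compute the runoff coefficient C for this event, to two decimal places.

ΣQ_DR = 19.50 cfs; V = ΣQ_DR·Δt = 1.404 × 10^5 ft³.
Runoff depth d = V / A = 0.5867 in.
C = d / P = 0.5867 / 0.694 = 0.85.

C ≈ 0.85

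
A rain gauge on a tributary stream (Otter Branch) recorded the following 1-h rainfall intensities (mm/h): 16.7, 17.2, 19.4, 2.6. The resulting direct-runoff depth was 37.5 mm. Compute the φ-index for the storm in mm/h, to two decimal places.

φ ≈ 5.27 mm/h

Only the 3 blocks with intensity above φ contribute runoff: 16.7, 17.2, 19.4 mm/h.
Σ(I−φ)·Δt = d  ⇒  (16.7+17.2+19.4 − 3φ)·1 = 37.5
φ = (53.30 − 37.5/1) / 3 = 5.27 mm/h.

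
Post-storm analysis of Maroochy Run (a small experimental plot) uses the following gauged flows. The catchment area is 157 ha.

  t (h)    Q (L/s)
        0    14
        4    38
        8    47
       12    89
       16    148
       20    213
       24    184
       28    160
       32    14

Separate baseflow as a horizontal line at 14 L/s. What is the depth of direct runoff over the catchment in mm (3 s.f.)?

Direct runoff: 0.0, 24.0, 33.0, 75.0, 134.0, 199.0, 170.0, 146.0, 0.0 L/s; ΣQ_DR = 781.0 L/s.
V = ΣQ_DR · Δt = 781.0 × 14400 s = 1.125 × 10^7 L.
Over A = 157 ha, depth = V / A = 7.16 mm.

d ≈ 7.16 mm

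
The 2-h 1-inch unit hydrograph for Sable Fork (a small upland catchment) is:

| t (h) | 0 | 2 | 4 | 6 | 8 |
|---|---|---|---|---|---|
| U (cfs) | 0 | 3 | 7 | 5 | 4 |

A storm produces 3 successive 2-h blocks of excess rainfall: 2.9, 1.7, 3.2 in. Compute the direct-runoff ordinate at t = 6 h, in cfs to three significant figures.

By discrete convolution, Q_j = Σ (P_i / 1 in) · U_{j−i}.
At t = 6 h (j=3): Q = (2.9/1)·5 + (1.7/1)·7 + (3.2/1)·3 = 36.0 cfs.

Q ≈ 36.0 cfs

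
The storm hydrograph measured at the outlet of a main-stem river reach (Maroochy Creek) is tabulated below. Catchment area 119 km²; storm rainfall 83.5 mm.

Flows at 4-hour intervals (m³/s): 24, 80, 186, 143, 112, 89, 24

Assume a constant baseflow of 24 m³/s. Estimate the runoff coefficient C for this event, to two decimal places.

ΣQ_DR = 490.0 m³/s; V = ΣQ_DR·Δt = 7.056 × 10^6 m³.
Runoff depth d = V / A = 59.29 mm.
C = d / P = 59.29 / 83.5 = 0.71.

C ≈ 0.71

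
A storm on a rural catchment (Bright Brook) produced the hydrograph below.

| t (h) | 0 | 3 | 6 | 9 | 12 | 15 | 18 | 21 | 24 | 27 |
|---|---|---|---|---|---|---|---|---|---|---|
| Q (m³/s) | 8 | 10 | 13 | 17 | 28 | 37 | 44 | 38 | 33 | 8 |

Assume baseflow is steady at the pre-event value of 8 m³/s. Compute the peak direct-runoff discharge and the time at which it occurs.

Q_p = 36.0 m³/s at t = 18 h

Subtracting baseflow gives direct-runoff ordinates: 0.0, 2.0, 5.0, 9.0, 20.0, 29.0, 36.0, 30.0, 25.0, 0.0 m³/s.
The maximum is 36.0 m³/s, occurring at the reading for t = 18 h.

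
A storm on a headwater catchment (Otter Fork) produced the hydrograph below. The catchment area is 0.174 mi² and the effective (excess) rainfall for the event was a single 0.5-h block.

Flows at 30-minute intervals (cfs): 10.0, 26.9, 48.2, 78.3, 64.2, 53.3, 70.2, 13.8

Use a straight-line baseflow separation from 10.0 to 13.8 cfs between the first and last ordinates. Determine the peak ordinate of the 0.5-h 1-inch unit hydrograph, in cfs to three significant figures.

Direct runoff: 0.00, 16.36, 37.11, 66.67, 52.03, 40.59, 56.94, 0.00 cfs; ΣQ_DR = 269.7 cfs, peak = 66.67 cfs.
Runoff depth d = ΣQ_DR·Δt / A = 269.7 × 1800 / (0.174 mi²) = 1.201 in.
The 1-inch UH is the DRH scaled by (1 in)/d, so U_p = 66.67 × 1/1.201 = 55.5 cfs.

U_p ≈ 55.5 cfs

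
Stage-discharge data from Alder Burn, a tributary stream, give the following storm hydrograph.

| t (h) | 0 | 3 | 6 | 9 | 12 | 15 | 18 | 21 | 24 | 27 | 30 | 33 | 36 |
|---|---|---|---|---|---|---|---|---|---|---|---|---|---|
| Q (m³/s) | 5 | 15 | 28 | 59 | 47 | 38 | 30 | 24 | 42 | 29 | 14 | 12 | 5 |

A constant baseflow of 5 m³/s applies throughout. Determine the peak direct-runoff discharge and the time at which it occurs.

Q_p = 54.0 m³/s at t = 9 h

Subtracting baseflow gives direct-runoff ordinates: 0.0, 10.0, 23.0, 54.0, 42.0, 33.0, 25.0, 19.0, 37.0, 24.0, 9.0, 7.0, 0.0 m³/s.
The maximum is 54.0 m³/s, occurring at the reading for t = 9 h.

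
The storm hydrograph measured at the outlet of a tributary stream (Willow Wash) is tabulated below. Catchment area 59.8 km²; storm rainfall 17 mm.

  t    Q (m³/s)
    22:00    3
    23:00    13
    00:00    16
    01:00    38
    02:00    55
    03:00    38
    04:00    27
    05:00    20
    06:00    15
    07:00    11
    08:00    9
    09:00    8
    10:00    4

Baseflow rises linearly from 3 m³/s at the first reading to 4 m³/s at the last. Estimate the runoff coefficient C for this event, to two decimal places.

ΣQ_DR = 211.5 m³/s; V = ΣQ_DR·Δt = 7.614 × 10^5 m³.
Runoff depth d = V / A = 12.73 mm.
C = d / P = 12.73 / 17 = 0.75.

C ≈ 0.75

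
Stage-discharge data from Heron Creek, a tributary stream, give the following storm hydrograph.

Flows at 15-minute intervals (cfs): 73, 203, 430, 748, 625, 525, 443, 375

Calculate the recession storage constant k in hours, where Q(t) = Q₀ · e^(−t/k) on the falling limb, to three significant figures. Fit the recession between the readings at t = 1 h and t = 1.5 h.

On the falling limb, Q drops from 625 to 443 cfs between t = 1 h and t = 1.5 h (Δt = 0.5 h).
k = −Δt / ln(Q₂/Q₁) = −0.5 / ln(443/625) = 1.45 h.

k ≈ 1.45 h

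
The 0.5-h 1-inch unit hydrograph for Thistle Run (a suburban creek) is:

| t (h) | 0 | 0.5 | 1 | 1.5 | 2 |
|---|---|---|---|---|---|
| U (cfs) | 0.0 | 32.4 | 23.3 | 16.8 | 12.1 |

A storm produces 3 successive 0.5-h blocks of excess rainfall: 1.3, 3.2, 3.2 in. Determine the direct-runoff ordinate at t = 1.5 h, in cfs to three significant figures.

By discrete convolution, Q_j = Σ (P_i / 1 in) · U_{j−i}.
At t = 1.5 h (j=3): Q = (1.3/1)·16.8 + (3.2/1)·23.3 + (3.2/1)·32.4 = 200 cfs.

Q ≈ 200 cfs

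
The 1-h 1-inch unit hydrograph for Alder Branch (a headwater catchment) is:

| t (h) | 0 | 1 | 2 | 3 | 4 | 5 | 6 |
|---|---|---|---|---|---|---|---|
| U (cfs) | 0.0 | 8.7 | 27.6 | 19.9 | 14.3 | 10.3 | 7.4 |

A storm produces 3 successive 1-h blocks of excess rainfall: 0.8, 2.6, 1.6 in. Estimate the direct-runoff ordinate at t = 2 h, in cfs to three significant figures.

Q ≈ 44.7 cfs

By discrete convolution, Q_j = Σ (P_i / 1 in) · U_{j−i}.
At t = 2 h (j=2): Q = (0.8/1)·27.6 + (2.6/1)·8.7 + (1.6/1)·0.0 = 44.7 cfs.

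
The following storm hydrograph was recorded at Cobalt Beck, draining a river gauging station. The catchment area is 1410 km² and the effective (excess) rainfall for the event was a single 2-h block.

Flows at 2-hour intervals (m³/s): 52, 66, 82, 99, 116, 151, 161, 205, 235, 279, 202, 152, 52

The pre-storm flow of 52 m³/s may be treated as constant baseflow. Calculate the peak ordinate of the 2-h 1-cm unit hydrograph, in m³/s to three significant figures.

U_p ≈ 378 m³/s

Direct runoff: 0.0, 14.0, 30.0, 47.0, 64.0, 99.0, 109.0, 153.0, 183.0, 227.0, 150.0, 100.0, 0.0 m³/s; ΣQ_DR = 1176 m³/s, peak = 227.0 m³/s.
Runoff depth d = ΣQ_DR·Δt / A = 1176 × 7200 / (1410 km²) = 6.005 mm.
The 1-cm UH is the DRH scaled by (10 mm)/d, so U_p = 227.0 × 10/6.005 = 378 m³/s.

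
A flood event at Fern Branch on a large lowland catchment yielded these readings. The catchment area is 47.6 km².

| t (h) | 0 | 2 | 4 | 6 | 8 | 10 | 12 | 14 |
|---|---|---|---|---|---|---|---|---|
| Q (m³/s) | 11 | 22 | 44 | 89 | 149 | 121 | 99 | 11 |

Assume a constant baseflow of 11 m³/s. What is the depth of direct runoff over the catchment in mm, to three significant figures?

Direct runoff: 0.0, 11.0, 33.0, 78.0, 138.0, 110.0, 88.0, 0.0 m³/s; ΣQ_DR = 458.0 m³/s.
V = ΣQ_DR · Δt = 458.0 × 7200 s = 3.298 × 10^6 m³.
Over A = 47.6 km², depth = V / A = 69.3 mm.

d ≈ 69.3 mm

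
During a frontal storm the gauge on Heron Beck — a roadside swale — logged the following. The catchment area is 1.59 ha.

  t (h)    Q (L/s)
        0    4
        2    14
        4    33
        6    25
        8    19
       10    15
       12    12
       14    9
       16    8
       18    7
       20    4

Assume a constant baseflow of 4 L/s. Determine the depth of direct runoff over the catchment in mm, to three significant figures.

d ≈ 48.0 mm

Direct runoff: 0.0, 10.0, 29.0, 21.0, 15.0, 11.0, 8.0, 5.0, 4.0, 3.0, 0.0 L/s; ΣQ_DR = 106.0 L/s.
V = ΣQ_DR · Δt = 106.0 × 7200 s = 7.632 × 10^5 L.
Over A = 1.59 ha, depth = V / A = 48.0 mm.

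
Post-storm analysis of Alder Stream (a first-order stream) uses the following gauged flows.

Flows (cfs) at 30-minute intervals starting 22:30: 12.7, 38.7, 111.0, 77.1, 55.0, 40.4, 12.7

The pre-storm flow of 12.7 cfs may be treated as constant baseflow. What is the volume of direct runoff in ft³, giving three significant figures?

Direct-runoff ordinates (Q − Q_b): 0.0, 26.0, 98.3, 64.4, 42.3, 27.7, 0.0 cfs.
ΣQ_DR = 258.7 cfs.
With Δt = 0.5 h = 1800 s, V = ΣQ_DR · Δt = 258.7 × 1800 = 4.66 × 10^5 ft³.

V ≈ 4.66 × 10^5 ft³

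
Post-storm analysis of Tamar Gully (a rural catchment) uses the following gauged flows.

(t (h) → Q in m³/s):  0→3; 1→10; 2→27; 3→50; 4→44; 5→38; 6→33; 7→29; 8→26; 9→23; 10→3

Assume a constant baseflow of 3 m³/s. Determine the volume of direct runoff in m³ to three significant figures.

V ≈ 9.11 × 10^5 m³

Direct-runoff ordinates (Q − Q_b): 0.0, 7.0, 24.0, 47.0, 41.0, 35.0, 30.0, 26.0, 23.0, 20.0, 0.0 m³/s.
ΣQ_DR = 253.0 m³/s.
With Δt = 1 h = 3600 s, V = ΣQ_DR · Δt = 253.0 × 3600 = 9.11 × 10^5 m³.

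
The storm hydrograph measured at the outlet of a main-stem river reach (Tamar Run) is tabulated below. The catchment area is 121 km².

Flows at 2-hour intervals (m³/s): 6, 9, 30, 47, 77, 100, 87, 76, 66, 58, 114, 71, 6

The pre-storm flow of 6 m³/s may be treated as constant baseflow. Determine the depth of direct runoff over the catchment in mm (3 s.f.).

Direct runoff: 0.0, 3.0, 24.0, 41.0, 71.0, 94.0, 81.0, 70.0, 60.0, 52.0, 108.0, 65.0, 0.0 m³/s; ΣQ_DR = 669.0 m³/s.
V = ΣQ_DR · Δt = 669.0 × 7200 s = 4.817 × 10^6 m³.
Over A = 121 km², depth = V / A = 39.8 mm.

d ≈ 39.8 mm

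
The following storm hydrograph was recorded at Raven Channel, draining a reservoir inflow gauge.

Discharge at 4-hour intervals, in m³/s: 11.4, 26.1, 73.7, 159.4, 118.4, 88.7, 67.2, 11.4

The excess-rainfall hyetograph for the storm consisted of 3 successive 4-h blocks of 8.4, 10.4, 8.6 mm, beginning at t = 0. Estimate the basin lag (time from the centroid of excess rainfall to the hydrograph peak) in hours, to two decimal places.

t_L ≈ 5.97 h

Centroid of excess rainfall: t_c = Σ P_i·t̄_i / ΣP_i = 6.0292 h (block centres at 2, 6, 10 h).
Hydrograph peak occurs at t = 12 h, so basin lag t_L = 12 − 6.0292 = 5.97 h.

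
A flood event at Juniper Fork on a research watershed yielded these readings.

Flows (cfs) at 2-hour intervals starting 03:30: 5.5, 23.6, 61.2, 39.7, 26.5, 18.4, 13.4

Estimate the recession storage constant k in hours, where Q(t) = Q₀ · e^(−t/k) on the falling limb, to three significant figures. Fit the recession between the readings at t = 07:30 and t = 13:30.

k ≈ 4.99 h

On the falling limb, Q drops from 61.2 to 18.4 cfs between t = 07:30 and t = 13:30 (Δt = 6 h).
k = −Δt / ln(Q₂/Q₁) = −6 / ln(18.4/61.2) = 4.99 h.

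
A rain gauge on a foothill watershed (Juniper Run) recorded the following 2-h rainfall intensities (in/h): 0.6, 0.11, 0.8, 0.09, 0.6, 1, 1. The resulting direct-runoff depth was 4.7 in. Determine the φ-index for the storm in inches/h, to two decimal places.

Only the 5 blocks with intensity above φ contribute runoff: 0.6, 0.8, 0.6, 1, 1 in/h.
Σ(I−φ)·Δt = d  ⇒  (0.6+0.8+0.6+1+1 − 5φ)·2 = 4.7
φ = (4.000 − 4.7/2) / 5 = 0.33 in/h.

φ ≈ 0.33 in/h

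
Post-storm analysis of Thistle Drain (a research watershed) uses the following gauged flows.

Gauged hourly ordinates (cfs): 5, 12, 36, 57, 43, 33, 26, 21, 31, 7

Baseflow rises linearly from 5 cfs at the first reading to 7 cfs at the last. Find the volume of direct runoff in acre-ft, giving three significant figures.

Direct-runoff ordinates (Q − Q_b): 0.00, 6.78, 30.56, 51.33, 37.11, 26.89, 19.67, 14.44, 24.22, 0.00 cfs.
ΣQ_DR = 211.0 cfs.
With Δt = 1 h = 3600 s, V = ΣQ_DR · Δt = 211.0 × 3600 = 7.60 × 10^5 ft³ = 17.4 acre-ft.

V ≈ 17.4 acre-ft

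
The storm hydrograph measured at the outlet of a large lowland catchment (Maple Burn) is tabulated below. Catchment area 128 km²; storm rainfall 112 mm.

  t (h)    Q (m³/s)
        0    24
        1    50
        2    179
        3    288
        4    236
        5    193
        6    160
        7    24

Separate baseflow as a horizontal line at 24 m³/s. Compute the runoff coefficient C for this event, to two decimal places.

C ≈ 0.24

ΣQ_DR = 962.0 m³/s; V = ΣQ_DR·Δt = 3.463 × 10^6 m³.
Runoff depth d = V / A = 27.06 mm.
C = d / P = 27.06 / 112 = 0.24.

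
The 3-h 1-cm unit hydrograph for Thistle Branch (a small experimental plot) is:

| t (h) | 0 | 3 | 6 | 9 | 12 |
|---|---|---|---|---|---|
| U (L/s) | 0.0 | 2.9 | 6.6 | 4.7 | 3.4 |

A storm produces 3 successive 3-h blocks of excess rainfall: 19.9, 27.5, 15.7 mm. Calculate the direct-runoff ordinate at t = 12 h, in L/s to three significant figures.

By discrete convolution, Q_j = Σ (P_i / 10 mm) · U_{j−i}.
At t = 12 h (j=4): Q = (19.9/10)·3.4 + (27.5/10)·4.7 + (15.7/10)·6.6 = 30.1 L/s.

Q ≈ 30.1 L/s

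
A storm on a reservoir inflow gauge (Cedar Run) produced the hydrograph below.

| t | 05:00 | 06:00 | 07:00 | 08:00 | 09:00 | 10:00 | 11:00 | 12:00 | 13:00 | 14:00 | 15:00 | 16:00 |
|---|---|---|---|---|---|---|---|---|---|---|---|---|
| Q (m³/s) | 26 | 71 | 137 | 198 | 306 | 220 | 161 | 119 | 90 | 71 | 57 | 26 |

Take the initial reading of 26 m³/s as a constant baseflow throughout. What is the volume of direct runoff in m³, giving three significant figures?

V ≈ 4.21 × 10^6 m³

Direct-runoff ordinates (Q − Q_b): 0.0, 45.0, 111.0, 172.0, 280.0, 194.0, 135.0, 93.0, 64.0, 45.0, 31.0, 0.0 m³/s.
ΣQ_DR = 1170 m³/s.
With Δt = 1 h = 3600 s, V = ΣQ_DR · Δt = 1170 × 3600 = 4.21 × 10^6 m³.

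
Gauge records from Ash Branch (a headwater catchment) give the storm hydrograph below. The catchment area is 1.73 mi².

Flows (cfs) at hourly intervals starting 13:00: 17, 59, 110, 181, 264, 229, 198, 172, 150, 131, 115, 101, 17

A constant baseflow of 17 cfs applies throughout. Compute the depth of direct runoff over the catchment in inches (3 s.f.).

d ≈ 1.36 in

Direct runoff: 0.0, 42.0, 93.0, 164.0, 247.0, 212.0, 181.0, 155.0, 133.0, 114.0, 98.0, 84.0, 0.0 cfs; ΣQ_DR = 1523 cfs.
V = ΣQ_DR · Δt = 1523 × 3600 s = 5.483 × 10^6 ft³.
Over A = 1.73 mi², depth = V / A = 1.36 in.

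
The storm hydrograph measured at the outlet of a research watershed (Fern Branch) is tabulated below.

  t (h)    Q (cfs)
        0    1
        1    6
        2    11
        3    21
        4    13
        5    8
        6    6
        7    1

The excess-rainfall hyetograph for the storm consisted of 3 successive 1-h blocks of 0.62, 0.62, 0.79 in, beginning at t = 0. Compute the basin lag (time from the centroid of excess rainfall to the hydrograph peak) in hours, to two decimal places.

t_L ≈ 1.42 h

Centroid of excess rainfall: t_c = Σ P_i·t̄_i / ΣP_i = 1.5837 h (block centres at 0.5, 1.5, 2.5 h).
Hydrograph peak occurs at t = 3 h, so basin lag t_L = 3 − 1.5837 = 1.42 h.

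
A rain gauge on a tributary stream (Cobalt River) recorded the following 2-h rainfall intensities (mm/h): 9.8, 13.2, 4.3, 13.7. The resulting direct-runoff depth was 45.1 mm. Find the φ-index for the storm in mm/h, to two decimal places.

φ ≈ 4.72 mm/h

Only the 3 blocks with intensity above φ contribute runoff: 9.8, 13.2, 13.7 mm/h.
Σ(I−φ)·Δt = d  ⇒  (9.8+13.2+13.7 − 3φ)·2 = 45.1
φ = (36.70 − 45.1/2) / 3 = 4.72 mm/h.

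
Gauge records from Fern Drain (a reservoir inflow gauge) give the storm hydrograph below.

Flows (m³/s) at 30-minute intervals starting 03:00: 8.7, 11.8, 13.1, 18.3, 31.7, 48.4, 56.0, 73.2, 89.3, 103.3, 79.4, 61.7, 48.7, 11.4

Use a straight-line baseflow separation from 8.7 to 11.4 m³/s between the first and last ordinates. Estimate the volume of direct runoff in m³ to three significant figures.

V ≈ 9.26 × 10^5 m³

Direct-runoff ordinates (Q − Q_b): 0.00, 2.89, 3.98, 8.98, 22.17, 38.66, 46.05, 63.05, 78.94, 92.73, 68.62, 50.72, 37.51, 0.00 m³/s.
ΣQ_DR = 514.3 m³/s.
With Δt = 0.5 h = 1800 s, V = ΣQ_DR · Δt = 514.3 × 1800 = 9.26 × 10^5 m³.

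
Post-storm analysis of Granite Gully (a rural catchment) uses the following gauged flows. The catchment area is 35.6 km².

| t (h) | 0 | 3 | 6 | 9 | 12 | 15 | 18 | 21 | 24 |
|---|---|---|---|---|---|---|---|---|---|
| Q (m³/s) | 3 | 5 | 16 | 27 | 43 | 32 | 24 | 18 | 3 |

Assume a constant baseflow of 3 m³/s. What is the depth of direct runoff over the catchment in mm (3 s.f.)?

d ≈ 43.7 mm

Direct runoff: 0.0, 2.0, 13.0, 24.0, 40.0, 29.0, 21.0, 15.0, 0.0 m³/s; ΣQ_DR = 144.0 m³/s.
V = ΣQ_DR · Δt = 144.0 × 10800 s = 1.555 × 10^6 m³.
Over A = 35.6 km², depth = V / A = 43.7 mm.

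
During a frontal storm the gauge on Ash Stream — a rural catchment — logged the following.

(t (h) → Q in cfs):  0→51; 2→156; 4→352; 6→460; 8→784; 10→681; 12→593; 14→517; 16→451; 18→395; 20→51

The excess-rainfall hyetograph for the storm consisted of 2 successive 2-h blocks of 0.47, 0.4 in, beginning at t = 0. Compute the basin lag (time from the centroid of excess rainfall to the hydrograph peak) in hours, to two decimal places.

Centroid of excess rainfall: t_c = Σ P_i·t̄_i / ΣP_i = 1.9195 h (block centres at 1, 3 h).
Hydrograph peak occurs at t = 8 h, so basin lag t_L = 8 − 1.9195 = 6.08 h.

t_L ≈ 6.08 h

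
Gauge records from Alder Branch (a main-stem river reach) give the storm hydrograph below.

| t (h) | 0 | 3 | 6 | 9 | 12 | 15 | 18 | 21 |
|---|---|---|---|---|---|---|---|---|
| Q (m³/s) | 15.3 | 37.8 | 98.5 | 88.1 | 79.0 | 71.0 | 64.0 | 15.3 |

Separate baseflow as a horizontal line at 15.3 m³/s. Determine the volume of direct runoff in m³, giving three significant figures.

Direct-runoff ordinates (Q − Q_b): 0.0, 22.5, 83.2, 72.8, 63.7, 55.7, 48.7, 0.0 m³/s.
ΣQ_DR = 346.6 m³/s.
With Δt = 3 h = 10800 s, V = ΣQ_DR · Δt = 346.6 × 10800 = 3.74 × 10^6 m³.

V ≈ 3.74 × 10^6 m³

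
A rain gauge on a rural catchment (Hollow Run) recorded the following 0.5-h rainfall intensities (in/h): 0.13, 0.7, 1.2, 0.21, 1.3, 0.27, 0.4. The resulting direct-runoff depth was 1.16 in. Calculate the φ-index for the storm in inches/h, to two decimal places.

Only the 4 blocks with intensity above φ contribute runoff: 0.7, 1.2, 1.3, 0.4 in/h.
Σ(I−φ)·Δt = d  ⇒  (0.7+1.2+1.3+0.4 − 4φ)·0.5 = 1.16
φ = (3.600 − 1.16/0.5) / 4 = 0.32 in/h.

φ ≈ 0.32 in/h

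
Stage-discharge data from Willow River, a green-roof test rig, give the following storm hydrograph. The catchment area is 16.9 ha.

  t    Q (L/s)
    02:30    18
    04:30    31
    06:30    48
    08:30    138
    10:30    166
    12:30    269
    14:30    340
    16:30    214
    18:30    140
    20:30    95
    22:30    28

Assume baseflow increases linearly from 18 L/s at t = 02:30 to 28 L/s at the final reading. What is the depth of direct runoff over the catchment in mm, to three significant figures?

Direct runoff: 0.00, 12.00, 28.00, 117.00, 144.00, 246.00, 316.00, 189.00, 114.00, 68.00, 0.00 L/s; ΣQ_DR = 1234 L/s.
V = ΣQ_DR · Δt = 1234 × 7200 s = 8.885 × 10^6 L.
Over A = 16.9 ha, depth = V / A = 52.6 mm.

d ≈ 52.6 mm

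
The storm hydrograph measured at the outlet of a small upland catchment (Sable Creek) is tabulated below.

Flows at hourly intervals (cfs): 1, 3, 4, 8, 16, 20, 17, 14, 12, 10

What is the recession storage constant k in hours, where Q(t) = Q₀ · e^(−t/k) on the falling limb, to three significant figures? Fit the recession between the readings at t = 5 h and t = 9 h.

On the falling limb, Q drops from 20 to 10 cfs between t = 5 h and t = 9 h (Δt = 4 h).
k = −Δt / ln(Q₂/Q₁) = −4 / ln(10/20) = 5.77 h.

k ≈ 5.77 h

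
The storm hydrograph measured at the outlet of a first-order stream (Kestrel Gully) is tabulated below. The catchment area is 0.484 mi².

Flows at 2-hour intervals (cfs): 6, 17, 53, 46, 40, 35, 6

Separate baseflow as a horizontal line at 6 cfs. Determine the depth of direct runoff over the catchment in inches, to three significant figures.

Direct runoff: 0.0, 11.0, 47.0, 40.0, 34.0, 29.0, 0.0 cfs; ΣQ_DR = 161.0 cfs.
V = ΣQ_DR · Δt = 161.0 × 7200 s = 1.159 × 10^6 ft³.
Over A = 0.484 mi², depth = V / A = 1.03 in.

d ≈ 1.03 in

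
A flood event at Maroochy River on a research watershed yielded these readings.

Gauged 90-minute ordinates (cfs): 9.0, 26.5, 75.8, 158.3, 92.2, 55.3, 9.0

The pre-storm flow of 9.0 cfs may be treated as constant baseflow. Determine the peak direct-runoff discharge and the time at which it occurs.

Q_p = 149.3 cfs at t = 4.5 h

Subtracting baseflow gives direct-runoff ordinates: 0.0, 17.5, 66.8, 149.3, 83.2, 46.3, 0.0 cfs.
The maximum is 149.3 cfs, occurring at the reading for t = 4.5 h.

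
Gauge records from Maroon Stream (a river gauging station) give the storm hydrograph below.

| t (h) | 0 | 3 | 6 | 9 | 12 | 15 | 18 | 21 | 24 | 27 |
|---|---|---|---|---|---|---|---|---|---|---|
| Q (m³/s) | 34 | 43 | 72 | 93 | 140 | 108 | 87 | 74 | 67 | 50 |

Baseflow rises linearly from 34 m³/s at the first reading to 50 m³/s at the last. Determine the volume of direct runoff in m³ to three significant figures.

Direct-runoff ordinates (Q − Q_b): 0.00, 7.22, 34.44, 53.67, 98.89, 65.11, 42.33, 27.56, 18.78, 0.00 m³/s.
ΣQ_DR = 348.0 m³/s.
With Δt = 3 h = 10800 s, V = ΣQ_DR · Δt = 348.0 × 10800 = 3.76 × 10^6 m³.

V ≈ 3.76 × 10^6 m³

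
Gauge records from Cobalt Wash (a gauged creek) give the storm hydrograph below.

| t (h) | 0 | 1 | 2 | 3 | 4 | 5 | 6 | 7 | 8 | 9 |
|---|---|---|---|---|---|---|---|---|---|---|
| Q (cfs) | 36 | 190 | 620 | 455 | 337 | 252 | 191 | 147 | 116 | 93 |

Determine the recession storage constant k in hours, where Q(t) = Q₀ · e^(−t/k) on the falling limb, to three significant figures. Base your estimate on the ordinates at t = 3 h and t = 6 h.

On the falling limb, Q drops from 455 to 191 cfs between t = 3 h and t = 6 h (Δt = 3 h).
k = −Δt / ln(Q₂/Q₁) = −3 / ln(191/455) = 3.46 h.

k ≈ 3.46 h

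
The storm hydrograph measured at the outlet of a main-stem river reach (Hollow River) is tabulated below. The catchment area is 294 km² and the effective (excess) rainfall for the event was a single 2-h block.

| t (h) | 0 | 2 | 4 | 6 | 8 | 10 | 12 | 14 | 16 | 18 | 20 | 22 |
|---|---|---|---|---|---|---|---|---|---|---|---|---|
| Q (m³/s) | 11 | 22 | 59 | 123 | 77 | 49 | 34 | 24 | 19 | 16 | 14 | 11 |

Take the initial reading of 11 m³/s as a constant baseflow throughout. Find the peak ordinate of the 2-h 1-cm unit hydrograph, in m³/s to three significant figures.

Direct runoff: 0.0, 11.0, 48.0, 112.0, 66.0, 38.0, 23.0, 13.0, 8.0, 5.0, 3.0, 0.0 m³/s; ΣQ_DR = 327.0 m³/s, peak = 112.0 m³/s.
Runoff depth d = ΣQ_DR·Δt / A = 327.0 × 7200 / (294 km²) = 8.008 mm.
The 1-cm UH is the DRH scaled by (10 mm)/d, so U_p = 112.0 × 10/8.008 = 140 m³/s.

U_p ≈ 140 m³/s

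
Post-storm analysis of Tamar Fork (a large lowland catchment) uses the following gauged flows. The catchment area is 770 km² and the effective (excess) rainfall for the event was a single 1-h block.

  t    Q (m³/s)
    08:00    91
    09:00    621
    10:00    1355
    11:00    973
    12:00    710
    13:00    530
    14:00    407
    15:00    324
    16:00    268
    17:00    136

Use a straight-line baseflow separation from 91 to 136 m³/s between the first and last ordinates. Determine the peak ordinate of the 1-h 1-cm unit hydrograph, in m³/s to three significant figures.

U_p ≈ 627 m³/s

Direct runoff: 0.00, 525.00, 1254.00, 867.00, 599.00, 414.00, 286.00, 198.00, 137.00, 0.00 m³/s; ΣQ_DR = 4280 m³/s, peak = 1254.00 m³/s.
Runoff depth d = ΣQ_DR·Δt / A = 4280 × 3600 / (770 km²) = 20.01 mm.
The 1-cm UH is the DRH scaled by (10 mm)/d, so U_p = 1254.00 × 10/20.01 = 627 m³/s.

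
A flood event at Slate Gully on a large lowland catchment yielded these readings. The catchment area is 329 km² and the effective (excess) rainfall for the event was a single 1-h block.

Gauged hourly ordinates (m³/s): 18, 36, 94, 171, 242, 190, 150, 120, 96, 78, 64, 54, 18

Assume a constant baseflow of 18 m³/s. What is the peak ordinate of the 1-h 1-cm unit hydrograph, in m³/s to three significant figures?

U_p ≈ 187 m³/s

Direct runoff: 0.0, 18.0, 76.0, 153.0, 224.0, 172.0, 132.0, 102.0, 78.0, 60.0, 46.0, 36.0, 0.0 m³/s; ΣQ_DR = 1097 m³/s, peak = 224.0 m³/s.
Runoff depth d = ΣQ_DR·Δt / A = 1097 × 3600 / (329 km²) = 12.00 mm.
The 1-cm UH is the DRH scaled by (10 mm)/d, so U_p = 224.0 × 10/12.00 = 187 m³/s.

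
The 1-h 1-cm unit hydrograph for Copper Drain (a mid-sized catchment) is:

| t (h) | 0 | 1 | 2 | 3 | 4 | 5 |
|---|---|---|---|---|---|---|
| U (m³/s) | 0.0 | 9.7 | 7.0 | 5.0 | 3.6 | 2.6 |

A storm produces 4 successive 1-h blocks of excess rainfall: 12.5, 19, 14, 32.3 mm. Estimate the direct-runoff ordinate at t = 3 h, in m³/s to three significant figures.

Q ≈ 33.1 m³/s

By discrete convolution, Q_j = Σ (P_i / 10 mm) · U_{j−i}.
At t = 3 h (j=3): Q = (12.5/10)·5.0 + (19/10)·7.0 + (14/10)·9.7 + (32.3/10)·0.0 = 33.1 m³/s.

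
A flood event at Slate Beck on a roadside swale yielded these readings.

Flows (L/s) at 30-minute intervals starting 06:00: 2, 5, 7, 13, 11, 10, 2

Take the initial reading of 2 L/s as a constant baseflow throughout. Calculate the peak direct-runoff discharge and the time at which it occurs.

Subtracting baseflow gives direct-runoff ordinates: 0.0, 3.0, 5.0, 11.0, 9.0, 8.0, 0.0 L/s.
The maximum is 11.0 L/s, occurring at the reading for t = 07:30.

Q_p = 11.0 L/s at t = 07:30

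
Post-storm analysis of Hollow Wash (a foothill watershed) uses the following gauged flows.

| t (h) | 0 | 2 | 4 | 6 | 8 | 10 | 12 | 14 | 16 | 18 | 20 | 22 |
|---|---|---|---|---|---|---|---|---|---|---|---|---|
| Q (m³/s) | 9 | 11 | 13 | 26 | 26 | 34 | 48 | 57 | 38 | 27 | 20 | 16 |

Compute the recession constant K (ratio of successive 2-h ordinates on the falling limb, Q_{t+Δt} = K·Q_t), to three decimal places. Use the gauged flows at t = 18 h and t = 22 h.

K ≈ 0.770

Using the recession-limb readings at t = 18 h and t = 22 h: Q falls from 27 to 16 m³/s over 2 intervals.
K = (Q₂/Q₁)^(1/2) = (16/27)^(1/2) = 0.770.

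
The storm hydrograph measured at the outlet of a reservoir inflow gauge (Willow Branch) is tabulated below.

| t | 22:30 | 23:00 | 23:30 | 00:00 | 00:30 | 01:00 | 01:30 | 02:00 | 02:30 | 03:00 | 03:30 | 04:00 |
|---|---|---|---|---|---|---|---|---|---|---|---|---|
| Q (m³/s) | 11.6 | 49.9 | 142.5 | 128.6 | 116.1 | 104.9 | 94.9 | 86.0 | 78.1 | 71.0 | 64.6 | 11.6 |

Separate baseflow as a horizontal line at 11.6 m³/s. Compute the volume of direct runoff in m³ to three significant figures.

V ≈ 1.48 × 10^6 m³

Direct-runoff ordinates (Q − Q_b): 0.0, 38.3, 130.9, 117.0, 104.5, 93.3, 83.3, 74.4, 66.5, 59.4, 53.0, 0.0 m³/s.
ΣQ_DR = 820.6 m³/s.
With Δt = 0.5 h = 1800 s, V = ΣQ_DR · Δt = 820.6 × 1800 = 1.48 × 10^6 m³.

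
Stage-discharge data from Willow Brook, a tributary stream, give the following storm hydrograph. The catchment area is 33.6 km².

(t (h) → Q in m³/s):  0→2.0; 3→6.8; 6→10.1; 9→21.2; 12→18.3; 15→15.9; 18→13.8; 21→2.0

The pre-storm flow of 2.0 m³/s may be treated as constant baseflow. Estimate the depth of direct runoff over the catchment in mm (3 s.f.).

Direct runoff: 0.0, 4.8, 8.1, 19.2, 16.3, 13.9, 11.8, 0.0 m³/s; ΣQ_DR = 74.10 m³/s.
V = ΣQ_DR · Δt = 74.10 × 10800 s = 8.003 × 10^5 m³.
Over A = 33.6 km², depth = V / A = 23.8 mm.

d ≈ 23.8 mm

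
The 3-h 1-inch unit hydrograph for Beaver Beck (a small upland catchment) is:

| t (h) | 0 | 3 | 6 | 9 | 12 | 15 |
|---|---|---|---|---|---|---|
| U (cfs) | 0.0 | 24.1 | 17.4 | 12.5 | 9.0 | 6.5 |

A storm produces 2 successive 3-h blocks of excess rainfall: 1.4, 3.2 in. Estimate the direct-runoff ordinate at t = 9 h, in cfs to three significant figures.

By discrete convolution, Q_j = Σ (P_i / 1 in) · U_{j−i}.
At t = 9 h (j=3): Q = (1.4/1)·12.5 + (3.2/1)·17.4 = 73.2 cfs.

Q ≈ 73.2 cfs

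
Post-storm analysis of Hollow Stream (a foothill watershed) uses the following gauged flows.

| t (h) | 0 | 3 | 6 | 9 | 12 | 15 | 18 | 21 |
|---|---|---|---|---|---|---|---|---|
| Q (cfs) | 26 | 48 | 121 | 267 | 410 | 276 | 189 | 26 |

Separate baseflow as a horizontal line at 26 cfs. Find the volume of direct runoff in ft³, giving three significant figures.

V ≈ 1.25 × 10^7 ft³

Direct-runoff ordinates (Q − Q_b): 0.0, 22.0, 95.0, 241.0, 384.0, 250.0, 163.0, 0.0 cfs.
ΣQ_DR = 1155 cfs.
With Δt = 3 h = 10800 s, V = ΣQ_DR · Δt = 1155 × 10800 = 1.25 × 10^7 ft³.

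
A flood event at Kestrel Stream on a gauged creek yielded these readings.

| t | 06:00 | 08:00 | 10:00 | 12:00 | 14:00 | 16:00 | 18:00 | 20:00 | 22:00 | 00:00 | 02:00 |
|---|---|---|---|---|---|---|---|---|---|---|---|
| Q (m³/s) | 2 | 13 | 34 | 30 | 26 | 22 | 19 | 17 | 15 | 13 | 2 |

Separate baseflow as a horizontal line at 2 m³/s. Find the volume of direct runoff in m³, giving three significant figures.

Direct-runoff ordinates (Q − Q_b): 0.0, 11.0, 32.0, 28.0, 24.0, 20.0, 17.0, 15.0, 13.0, 11.0, 0.0 m³/s.
ΣQ_DR = 171.0 m³/s.
With Δt = 2 h = 7200 s, V = ΣQ_DR · Δt = 171.0 × 7200 = 1.23 × 10^6 m³.

V ≈ 1.23 × 10^6 m³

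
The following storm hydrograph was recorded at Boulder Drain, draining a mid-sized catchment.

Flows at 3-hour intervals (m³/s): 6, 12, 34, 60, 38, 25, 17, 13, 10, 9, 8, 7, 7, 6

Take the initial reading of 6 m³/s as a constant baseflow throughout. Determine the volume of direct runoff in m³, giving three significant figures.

Direct-runoff ordinates (Q − Q_b): 0.0, 6.0, 28.0, 54.0, 32.0, 19.0, 11.0, 7.0, 4.0, 3.0, 2.0, 1.0, 1.0, 0.0 m³/s.
ΣQ_DR = 168.0 m³/s.
With Δt = 3 h = 10800 s, V = ΣQ_DR · Δt = 168.0 × 10800 = 1.81 × 10^6 m³.

V ≈ 1.81 × 10^6 m³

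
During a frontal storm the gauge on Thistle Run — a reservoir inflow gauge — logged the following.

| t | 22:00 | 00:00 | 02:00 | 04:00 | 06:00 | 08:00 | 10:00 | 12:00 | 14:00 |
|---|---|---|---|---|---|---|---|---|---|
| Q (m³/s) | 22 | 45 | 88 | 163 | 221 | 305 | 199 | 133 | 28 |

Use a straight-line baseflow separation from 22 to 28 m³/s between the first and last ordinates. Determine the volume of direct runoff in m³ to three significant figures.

V ≈ 7.05 × 10^6 m³

Direct-runoff ordinates (Q − Q_b): 0.00, 22.25, 64.50, 138.75, 196.00, 279.25, 172.50, 105.75, 0.00 m³/s.
ΣQ_DR = 979.0 m³/s.
With Δt = 2 h = 7200 s, V = ΣQ_DR · Δt = 979.0 × 7200 = 7.05 × 10^6 m³.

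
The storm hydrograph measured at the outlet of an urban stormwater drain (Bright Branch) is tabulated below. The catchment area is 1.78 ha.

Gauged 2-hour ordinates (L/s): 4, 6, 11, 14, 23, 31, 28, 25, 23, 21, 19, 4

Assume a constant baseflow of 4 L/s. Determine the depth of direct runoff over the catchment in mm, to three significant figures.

d ≈ 65.1 mm

Direct runoff: 0.0, 2.0, 7.0, 10.0, 19.0, 27.0, 24.0, 21.0, 19.0, 17.0, 15.0, 0.0 L/s; ΣQ_DR = 161.0 L/s.
V = ΣQ_DR · Δt = 161.0 × 7200 s = 1.159 × 10^6 L.
Over A = 1.78 ha, depth = V / A = 65.1 mm.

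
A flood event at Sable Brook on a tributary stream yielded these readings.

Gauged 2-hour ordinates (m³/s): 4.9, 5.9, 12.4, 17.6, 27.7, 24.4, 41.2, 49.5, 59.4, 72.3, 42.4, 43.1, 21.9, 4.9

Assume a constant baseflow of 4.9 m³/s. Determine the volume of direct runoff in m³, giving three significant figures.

V ≈ 2.58 × 10^6 m³

Direct-runoff ordinates (Q − Q_b): 0.0, 1.0, 7.5, 12.7, 22.8, 19.5, 36.3, 44.6, 54.5, 67.4, 37.5, 38.2, 17.0, 0.0 m³/s.
ΣQ_DR = 359.0 m³/s.
With Δt = 2 h = 7200 s, V = ΣQ_DR · Δt = 359.0 × 7200 = 2.58 × 10^6 m³.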